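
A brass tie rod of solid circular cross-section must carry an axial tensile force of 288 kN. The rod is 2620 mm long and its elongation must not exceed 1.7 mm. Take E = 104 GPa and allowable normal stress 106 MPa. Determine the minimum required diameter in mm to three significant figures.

Required area A ≥ P/σ_allow = 288000/106 = 2717 mm².
For a solid circular section, d ≥ √(4A/π) = 58.82 mm.
Elongation limit: A ≥ PL/(Eδ_allow) = 288000·2620/(104000·1.7) = 4268 mm² ⇒ d ≥ 73.72 mm.
The elongation limit governs.

73.7 mm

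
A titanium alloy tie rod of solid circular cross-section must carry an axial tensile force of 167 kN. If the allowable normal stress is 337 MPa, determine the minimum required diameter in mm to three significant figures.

25.1 mm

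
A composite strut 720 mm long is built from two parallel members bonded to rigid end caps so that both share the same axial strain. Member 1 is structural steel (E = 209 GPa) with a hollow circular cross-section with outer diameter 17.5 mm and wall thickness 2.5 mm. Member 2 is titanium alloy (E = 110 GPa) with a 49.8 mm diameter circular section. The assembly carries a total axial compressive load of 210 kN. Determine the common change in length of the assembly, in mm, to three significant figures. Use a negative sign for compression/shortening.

-0.633 mm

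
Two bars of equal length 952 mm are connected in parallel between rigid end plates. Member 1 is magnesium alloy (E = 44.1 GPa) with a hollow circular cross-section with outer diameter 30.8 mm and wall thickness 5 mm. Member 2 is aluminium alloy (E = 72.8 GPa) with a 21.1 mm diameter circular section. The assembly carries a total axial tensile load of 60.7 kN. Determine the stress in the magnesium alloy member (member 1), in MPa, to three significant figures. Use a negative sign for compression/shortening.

61.8 MPa

A_1 = 405.3 mm².
A_2 = 349.7 mm².
Equal strain + equilibrium ⇒ each member carries load in proportion to AE: A₁E₁ = 17870000 N, A₂E₂ = 25460000 N, ΣAE = 43330000 N.
σ₁ = P·E₁/ΣAE = 60700·44100/43330000 = 61.78 MPa.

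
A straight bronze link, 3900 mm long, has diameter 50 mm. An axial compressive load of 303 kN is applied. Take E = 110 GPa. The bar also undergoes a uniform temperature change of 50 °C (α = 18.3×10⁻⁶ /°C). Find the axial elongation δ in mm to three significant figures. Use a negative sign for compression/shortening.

A = 1963 mm².
δ_mech = NL/(AE) = -303000·3900/(1963·110000) = -5.471 mm.
δ_thermal = αLΔT = 18.3e-6·3900·50 = 3.569 mm.
δ = δ_mech + δ_thermal = -1.903 mm.

-1.90 mm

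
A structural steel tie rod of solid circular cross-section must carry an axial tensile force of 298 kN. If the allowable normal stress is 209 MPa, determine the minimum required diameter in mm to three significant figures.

42.6 mm

Required area A ≥ P/σ_allow = 298000/209 = 1426 mm².
For a solid circular section, d ≥ √(4A/π) = 42.61 mm.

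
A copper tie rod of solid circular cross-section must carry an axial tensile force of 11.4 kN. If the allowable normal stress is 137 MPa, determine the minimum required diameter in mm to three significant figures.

Required area A ≥ P/σ_allow = 11400/137 = 83.21 mm².
For a solid circular section, d ≥ √(4A/π) = 10.29 mm.

10.3 mm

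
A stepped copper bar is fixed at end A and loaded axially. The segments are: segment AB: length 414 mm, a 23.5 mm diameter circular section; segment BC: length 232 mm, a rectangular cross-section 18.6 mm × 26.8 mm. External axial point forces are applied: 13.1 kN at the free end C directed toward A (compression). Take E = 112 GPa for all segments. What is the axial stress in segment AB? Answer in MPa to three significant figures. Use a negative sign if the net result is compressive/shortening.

-30.2 MPa

Internal axial forces (sectioning from the free end, tension +): N_BC = -13.1 kN, N_AB = -13.1 kN.
A_AB = 433.7 mm².
σ_AB = N_AB/A_AB = -13100/433.7 = -30.2 MPa.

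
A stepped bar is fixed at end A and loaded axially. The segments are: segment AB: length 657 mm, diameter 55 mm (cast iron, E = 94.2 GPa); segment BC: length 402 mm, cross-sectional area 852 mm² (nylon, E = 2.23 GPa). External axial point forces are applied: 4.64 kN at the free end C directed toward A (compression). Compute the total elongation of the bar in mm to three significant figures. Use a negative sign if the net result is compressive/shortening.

Internal axial forces (sectioning from the free end, tension +): N_BC = -4.64 kN, N_AB = -4.64 kN.
A_AB = 2376 mm².
δ_AB = -4640·657/(2376·94200) = -0.01362 mm
δ_BC = -4640·402/(852·2230) = -0.9817 mm
δ = Σδ_i = -0.9954 mm.

-0.995 mm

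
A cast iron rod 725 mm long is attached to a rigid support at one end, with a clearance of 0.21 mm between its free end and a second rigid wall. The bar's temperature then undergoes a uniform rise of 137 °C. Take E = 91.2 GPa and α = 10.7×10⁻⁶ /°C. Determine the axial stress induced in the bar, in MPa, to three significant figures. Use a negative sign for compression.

Free thermal expansion αLΔT = 10.7e-6 · 725 · 137 = 1.063 mm.
The walls engage after the gap closes; constrained expansion = 1.063 − 0.21 = 0.8528 mm.
The walls impose strain ε = −(0.8528)/725 = -1.1762e-03; σ = Eε = 91200 · -1.1762e-03 = -107.3 MPa.

-107 MPa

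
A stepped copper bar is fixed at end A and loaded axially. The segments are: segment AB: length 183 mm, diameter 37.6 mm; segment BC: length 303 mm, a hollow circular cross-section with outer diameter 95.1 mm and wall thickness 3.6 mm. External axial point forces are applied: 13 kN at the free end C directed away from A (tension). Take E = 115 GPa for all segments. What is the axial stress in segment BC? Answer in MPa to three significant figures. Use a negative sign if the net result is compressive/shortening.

12.6 MPa

Internal axial forces (sectioning from the free end, tension +): N_BC = 13 kN, N_AB = 13 kN.
A_BC = 1035 mm².
σ_BC = N_BC/A_BC = 13000/1035 = 12.56 MPa.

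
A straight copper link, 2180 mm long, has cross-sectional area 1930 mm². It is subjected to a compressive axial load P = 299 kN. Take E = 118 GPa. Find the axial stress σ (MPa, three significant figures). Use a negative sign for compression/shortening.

σ = N/A = -299000/1930 = -154.9 MPa.

-155 MPa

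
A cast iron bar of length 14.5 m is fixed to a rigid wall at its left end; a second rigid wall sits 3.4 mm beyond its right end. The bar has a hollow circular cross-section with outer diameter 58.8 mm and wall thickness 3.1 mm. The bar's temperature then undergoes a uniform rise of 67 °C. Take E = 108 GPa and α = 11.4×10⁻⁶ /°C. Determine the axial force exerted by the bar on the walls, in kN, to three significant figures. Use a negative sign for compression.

-31.0 kN

Free thermal expansion αLΔT = 11.4e-6 · 14500 · 67 = 11.08 mm.
The walls engage after the gap closes; constrained expansion = 11.08 − 3.4 = 7.675 mm.
The walls impose strain ε = −(7.675)/14500 = -5.2932e-04; σ = Eε = 108000 · -5.2932e-04 = -57.17 MPa.
Wall reaction R = σ·A = -57.17·542.5 = -31010 N = -31.01 kN.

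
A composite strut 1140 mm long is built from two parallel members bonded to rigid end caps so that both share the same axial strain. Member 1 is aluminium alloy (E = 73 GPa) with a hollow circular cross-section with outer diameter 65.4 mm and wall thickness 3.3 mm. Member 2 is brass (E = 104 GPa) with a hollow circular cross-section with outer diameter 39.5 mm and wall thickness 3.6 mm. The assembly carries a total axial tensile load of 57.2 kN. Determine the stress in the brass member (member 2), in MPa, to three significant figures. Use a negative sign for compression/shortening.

A_1 = 643.8 mm².
A_2 = 406 mm².
Equal strain + equilibrium ⇒ each member carries load in proportion to AE: A₁E₁ = 47000000 N, A₂E₂ = 42230000 N, ΣAE = 89220000 N.
σ₂ = P·E₂/ΣAE = 57200·104000/89220000 = 66.67 MPa.

66.7 MPa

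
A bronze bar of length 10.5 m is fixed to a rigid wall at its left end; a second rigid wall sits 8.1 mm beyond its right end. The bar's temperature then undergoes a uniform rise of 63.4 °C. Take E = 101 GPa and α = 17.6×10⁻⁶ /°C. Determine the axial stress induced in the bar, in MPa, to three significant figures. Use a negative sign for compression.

-34.8 MPa

Free thermal expansion αLΔT = 17.6e-6 · 10500 · 63.4 = 11.72 mm.
The walls engage after the gap closes; constrained expansion = 11.72 − 8.1 = 3.616 mm.
The walls impose strain ε = −(3.616)/10500 = -3.4441e-04; σ = Eε = 101000 · -3.4441e-04 = -34.79 MPa.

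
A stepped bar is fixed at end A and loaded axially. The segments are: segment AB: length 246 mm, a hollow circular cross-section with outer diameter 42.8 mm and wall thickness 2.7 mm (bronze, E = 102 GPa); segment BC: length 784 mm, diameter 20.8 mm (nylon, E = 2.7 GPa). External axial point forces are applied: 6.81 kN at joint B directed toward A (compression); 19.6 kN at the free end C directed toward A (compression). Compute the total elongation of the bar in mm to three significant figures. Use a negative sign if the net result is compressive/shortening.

-16.9 mm

Internal axial forces (sectioning from the free end, tension +): N_BC = -19.6 kN, N_AB = -26.41 kN.
A_AB = 340.1 mm².
A_BC = 339.8 mm².
δ_AB = -26410·246/(340.1·102000) = -0.1873 mm
δ_BC = -19600·784/(339.8·2700) = -16.75 mm
δ = Σδ_i = -16.94 mm.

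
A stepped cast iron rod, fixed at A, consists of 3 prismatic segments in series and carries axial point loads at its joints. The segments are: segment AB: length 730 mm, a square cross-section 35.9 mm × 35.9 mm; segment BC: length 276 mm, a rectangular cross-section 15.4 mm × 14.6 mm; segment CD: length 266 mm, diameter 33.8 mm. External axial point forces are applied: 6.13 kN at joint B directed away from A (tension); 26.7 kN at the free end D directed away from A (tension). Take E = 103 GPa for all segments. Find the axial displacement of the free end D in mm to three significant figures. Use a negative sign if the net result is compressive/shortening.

0.576 mm

Internal axial forces (sectioning from the free end, tension +): N_CD = 26.7 kN, N_BC = 26.7 kN, N_AB = 32.83 kN.
A_AB = 1289 mm².
A_BC = 224.8 mm².
A_CD = 897.3 mm².
δ_AB = 32830·730/(1289·103000) = 0.1805 mm
δ_BC = 26700·276/(224.8·103000) = 0.3182 mm
δ_CD = 26700·266/(897.3·103000) = 0.07685 mm
δ = Σδ_i = 0.5756 mm.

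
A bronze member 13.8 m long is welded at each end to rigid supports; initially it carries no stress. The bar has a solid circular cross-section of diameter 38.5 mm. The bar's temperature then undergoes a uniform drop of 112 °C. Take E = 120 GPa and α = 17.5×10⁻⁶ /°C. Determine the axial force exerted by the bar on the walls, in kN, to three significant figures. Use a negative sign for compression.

274 kN

Free thermal expansion αLΔT = 17.5e-6 · 13800 · -112 = -27.05 mm.
The walls impose strain ε = −(-27.05)/13800 = 1.9600e-03; σ = Eε = 120000 · 1.9600e-03 = 235.2 MPa.
Wall reaction R = σ·A = 235.2·1164 = 273800 N = 273.8 kN.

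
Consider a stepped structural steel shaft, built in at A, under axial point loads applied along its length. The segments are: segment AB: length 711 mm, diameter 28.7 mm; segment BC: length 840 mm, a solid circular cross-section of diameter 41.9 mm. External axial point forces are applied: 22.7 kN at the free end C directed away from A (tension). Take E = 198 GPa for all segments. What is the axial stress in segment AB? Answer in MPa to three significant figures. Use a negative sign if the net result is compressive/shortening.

Internal axial forces (sectioning from the free end, tension +): N_BC = 22.7 kN, N_AB = 22.7 kN.
A_AB = 646.9 mm².
σ_AB = N_AB/A_AB = 22700/646.9 = 35.09 MPa.

35.1 MPa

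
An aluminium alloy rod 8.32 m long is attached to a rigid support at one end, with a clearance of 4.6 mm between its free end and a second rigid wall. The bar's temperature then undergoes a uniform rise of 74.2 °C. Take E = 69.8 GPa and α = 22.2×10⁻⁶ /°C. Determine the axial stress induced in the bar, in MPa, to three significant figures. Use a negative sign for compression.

Free thermal expansion αLΔT = 22.2e-6 · 8320 · 74.2 = 13.71 mm.
The walls engage after the gap closes; constrained expansion = 13.71 − 4.6 = 9.105 mm.
The walls impose strain ε = −(9.105)/8320 = -1.0944e-03; σ = Eε = 69800 · -1.0944e-03 = -76.39 MPa.

-76.4 MPa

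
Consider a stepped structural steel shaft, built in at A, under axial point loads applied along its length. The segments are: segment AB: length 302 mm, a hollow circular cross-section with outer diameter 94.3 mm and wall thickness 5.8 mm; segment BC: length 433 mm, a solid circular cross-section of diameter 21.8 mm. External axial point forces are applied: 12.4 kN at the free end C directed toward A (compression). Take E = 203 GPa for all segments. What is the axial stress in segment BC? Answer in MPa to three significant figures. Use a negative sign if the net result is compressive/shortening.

Internal axial forces (sectioning from the free end, tension +): N_BC = -12.4 kN, N_AB = -12.4 kN.
A_BC = 373.3 mm².
σ_BC = N_BC/A_BC = -12400/373.3 = -33.22 MPa.

-33.2 MPa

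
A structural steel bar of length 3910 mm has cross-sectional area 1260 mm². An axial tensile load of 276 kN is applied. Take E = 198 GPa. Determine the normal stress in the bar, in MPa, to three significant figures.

σ = N/A = 276000/1260 = 219 MPa.

219 MPa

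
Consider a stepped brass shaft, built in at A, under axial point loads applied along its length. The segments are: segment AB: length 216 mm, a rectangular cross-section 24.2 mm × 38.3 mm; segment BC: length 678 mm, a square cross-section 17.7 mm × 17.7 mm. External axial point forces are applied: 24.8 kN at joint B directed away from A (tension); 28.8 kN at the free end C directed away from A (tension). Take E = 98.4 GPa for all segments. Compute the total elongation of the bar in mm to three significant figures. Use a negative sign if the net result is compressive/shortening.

0.760 mm

Internal axial forces (sectioning from the free end, tension +): N_BC = 28.8 kN, N_AB = 53.6 kN.
A_AB = 926.9 mm².
A_BC = 313.3 mm².
δ_AB = 53600·216/(926.9·98400) = 0.1269 mm
δ_BC = 28800·678/(313.3·98400) = 0.6334 mm
δ = Σδ_i = 0.7603 mm.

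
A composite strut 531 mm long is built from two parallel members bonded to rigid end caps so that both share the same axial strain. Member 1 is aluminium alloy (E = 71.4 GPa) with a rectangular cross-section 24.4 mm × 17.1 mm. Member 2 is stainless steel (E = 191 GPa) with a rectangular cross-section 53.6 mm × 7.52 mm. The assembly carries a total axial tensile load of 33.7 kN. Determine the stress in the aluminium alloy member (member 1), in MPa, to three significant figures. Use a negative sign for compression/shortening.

22.5 MPa

A_1 = 417.2 mm².
A_2 = 403.1 mm².
Equal strain + equilibrium ⇒ each member carries load in proportion to AE: A₁E₁ = 29790000 N, A₂E₂ = 76990000 N, ΣAE = 106800000 N.
σ₁ = P·E₁/ΣAE = 33700·71400/106800000 = 22.53 MPa.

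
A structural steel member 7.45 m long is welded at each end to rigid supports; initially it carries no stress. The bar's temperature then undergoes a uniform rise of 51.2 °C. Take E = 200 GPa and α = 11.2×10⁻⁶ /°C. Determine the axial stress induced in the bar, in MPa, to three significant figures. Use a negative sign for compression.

-115 MPa

Free thermal expansion αLΔT = 11.2e-6 · 7450 · 51.2 = 4.272 mm.
The walls impose strain ε = −(4.272)/7450 = -5.7344e-04; σ = Eε = 200000 · -5.7344e-04 = -114.7 MPa.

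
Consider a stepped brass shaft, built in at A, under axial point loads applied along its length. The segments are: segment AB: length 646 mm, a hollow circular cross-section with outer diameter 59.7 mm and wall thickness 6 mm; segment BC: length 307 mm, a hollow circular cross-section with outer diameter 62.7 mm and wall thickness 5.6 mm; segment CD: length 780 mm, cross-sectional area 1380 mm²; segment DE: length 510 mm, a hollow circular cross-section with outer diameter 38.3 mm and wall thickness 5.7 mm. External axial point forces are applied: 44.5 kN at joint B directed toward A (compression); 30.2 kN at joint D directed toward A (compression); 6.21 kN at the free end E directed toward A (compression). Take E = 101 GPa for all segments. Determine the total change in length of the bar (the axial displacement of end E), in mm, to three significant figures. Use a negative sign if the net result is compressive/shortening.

Internal axial forces (sectioning from the free end, tension +): N_DE = -6.21 kN, N_CD = -36.41 kN, N_BC = -36.41 kN, N_AB = -80.91 kN.
A_AB = 1012 mm².
A_BC = 1005 mm².
A_DE = 583.8 mm².
δ_AB = -80910·646/(1012·101000) = -0.5113 mm
δ_BC = -36410·307/(1005·101000) = -0.1102 mm
δ_CD = -36410·780/(1380·101000) = -0.2038 mm
δ_DE = -6210·510/(583.8·101000) = -0.05372 mm
δ = Σδ_i = -0.8789 mm.

-0.879 mm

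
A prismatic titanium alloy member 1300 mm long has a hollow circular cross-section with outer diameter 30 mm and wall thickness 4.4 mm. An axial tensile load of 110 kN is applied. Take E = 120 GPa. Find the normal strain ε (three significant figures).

A = 353.9 mm².
σ = N/A = 310.8 MPa; ε = σ/E = 310.8/120000 = 2.590e-03.

0.00259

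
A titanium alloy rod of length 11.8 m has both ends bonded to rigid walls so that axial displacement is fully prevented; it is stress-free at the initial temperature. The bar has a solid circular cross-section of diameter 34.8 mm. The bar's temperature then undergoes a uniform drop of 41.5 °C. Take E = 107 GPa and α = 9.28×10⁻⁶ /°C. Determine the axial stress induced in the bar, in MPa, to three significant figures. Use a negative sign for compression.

41.2 MPa

Free thermal expansion αLΔT = 9.28e-6 · 11800 · -41.5 = -4.544 mm.
The walls impose strain ε = −(-4.544)/11800 = 3.8512e-04; σ = Eε = 107000 · 3.8512e-04 = 41.21 MPa.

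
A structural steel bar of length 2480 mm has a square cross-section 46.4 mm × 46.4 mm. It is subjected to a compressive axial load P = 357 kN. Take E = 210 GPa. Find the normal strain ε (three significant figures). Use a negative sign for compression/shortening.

A = 2153 mm².
σ = N/A = -165.8 MPa; ε = σ/E = -165.8/210000 = -7.896e-04.

-7.90e-04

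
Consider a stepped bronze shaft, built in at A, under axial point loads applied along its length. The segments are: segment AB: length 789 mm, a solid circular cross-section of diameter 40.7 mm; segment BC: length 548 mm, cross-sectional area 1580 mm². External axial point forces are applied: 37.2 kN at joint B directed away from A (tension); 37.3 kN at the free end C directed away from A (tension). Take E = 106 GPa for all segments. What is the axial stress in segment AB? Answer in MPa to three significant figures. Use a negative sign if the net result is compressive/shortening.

57.3 MPa

Internal axial forces (sectioning from the free end, tension +): N_BC = 37.3 kN, N_AB = 74.5 kN.
A_AB = 1301 mm².
σ_AB = N_AB/A_AB = 74500/1301 = 57.26 MPa.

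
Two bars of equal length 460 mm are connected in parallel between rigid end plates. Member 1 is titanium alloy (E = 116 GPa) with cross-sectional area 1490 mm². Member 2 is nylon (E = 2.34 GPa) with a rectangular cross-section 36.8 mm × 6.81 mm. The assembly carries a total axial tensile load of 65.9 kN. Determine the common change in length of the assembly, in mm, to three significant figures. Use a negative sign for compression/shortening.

A_2 = 250.6 mm².
Equal strain + equilibrium ⇒ each member carries load in proportion to AE: A₁E₁ = 172800000 N, A₂E₂ = 586400 N, ΣAE = 173400000 N.
δ = PL/ΣAE = 65900·460/173400000 = 0.1748 mm.

0.175 mm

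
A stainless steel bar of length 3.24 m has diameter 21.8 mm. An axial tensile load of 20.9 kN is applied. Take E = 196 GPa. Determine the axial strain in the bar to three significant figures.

2.86e-04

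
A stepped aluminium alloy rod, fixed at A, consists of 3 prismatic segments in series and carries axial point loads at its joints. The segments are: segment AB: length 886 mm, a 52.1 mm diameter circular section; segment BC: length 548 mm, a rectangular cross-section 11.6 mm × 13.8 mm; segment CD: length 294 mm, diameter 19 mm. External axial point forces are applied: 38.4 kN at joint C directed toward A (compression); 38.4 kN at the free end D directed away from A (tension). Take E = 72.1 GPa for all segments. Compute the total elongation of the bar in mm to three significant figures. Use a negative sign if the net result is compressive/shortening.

0.552 mm

Internal axial forces (sectioning from the free end, tension +): N_CD = 38.4 kN, N_BC = 0 kN, N_AB = 0 kN.
A_AB = 2132 mm².
A_BC = 160.1 mm².
A_CD = 283.5 mm².
δ_AB = 0·886/(2132·72100) = 0 mm
δ_BC = 0·548/(160.1·72100) = 0 mm
δ_CD = 38400·294/(283.5·72100) = 0.5523 mm
δ = Σδ_i = 0.5523 mm.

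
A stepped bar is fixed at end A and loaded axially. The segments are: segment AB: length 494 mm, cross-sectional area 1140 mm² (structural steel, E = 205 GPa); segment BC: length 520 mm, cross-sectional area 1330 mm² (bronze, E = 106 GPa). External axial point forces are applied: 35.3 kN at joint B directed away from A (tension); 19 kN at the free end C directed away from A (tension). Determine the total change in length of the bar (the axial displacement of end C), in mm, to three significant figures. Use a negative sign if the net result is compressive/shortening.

0.185 mm

Internal axial forces (sectioning from the free end, tension +): N_BC = 19 kN, N_AB = 54.3 kN.
δ_AB = 54300·494/(1140·205000) = 0.1148 mm
δ_BC = 19000·520/(1330·106000) = 0.07008 mm
δ = Σδ_i = 0.1849 mm.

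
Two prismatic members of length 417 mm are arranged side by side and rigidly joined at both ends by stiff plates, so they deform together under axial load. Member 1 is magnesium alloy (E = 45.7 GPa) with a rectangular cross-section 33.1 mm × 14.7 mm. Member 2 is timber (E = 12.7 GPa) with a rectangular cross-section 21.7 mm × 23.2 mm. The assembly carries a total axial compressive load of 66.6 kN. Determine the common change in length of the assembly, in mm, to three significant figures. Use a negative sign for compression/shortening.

A_1 = 486.6 mm².
A_2 = 503.4 mm².
Equal strain + equilibrium ⇒ each member carries load in proportion to AE: A₁E₁ = 22240000 N, A₂E₂ = 6394000 N, ΣAE = 28630000 N.
δ = PL/ΣAE = -66600·417/28630000 = -0.97 mm.

-0.970 mm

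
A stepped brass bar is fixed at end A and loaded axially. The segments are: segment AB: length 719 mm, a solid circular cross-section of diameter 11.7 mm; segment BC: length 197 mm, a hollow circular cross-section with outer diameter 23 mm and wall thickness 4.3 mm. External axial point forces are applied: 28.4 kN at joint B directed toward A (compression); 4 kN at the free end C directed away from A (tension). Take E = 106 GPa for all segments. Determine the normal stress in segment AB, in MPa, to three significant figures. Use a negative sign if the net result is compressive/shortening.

-227 MPa

Internal axial forces (sectioning from the free end, tension +): N_BC = 4 kN, N_AB = -24.4 kN.
A_AB = 107.5 mm².
σ_AB = N_AB/A_AB = -24400/107.5 = -226.9 MPa.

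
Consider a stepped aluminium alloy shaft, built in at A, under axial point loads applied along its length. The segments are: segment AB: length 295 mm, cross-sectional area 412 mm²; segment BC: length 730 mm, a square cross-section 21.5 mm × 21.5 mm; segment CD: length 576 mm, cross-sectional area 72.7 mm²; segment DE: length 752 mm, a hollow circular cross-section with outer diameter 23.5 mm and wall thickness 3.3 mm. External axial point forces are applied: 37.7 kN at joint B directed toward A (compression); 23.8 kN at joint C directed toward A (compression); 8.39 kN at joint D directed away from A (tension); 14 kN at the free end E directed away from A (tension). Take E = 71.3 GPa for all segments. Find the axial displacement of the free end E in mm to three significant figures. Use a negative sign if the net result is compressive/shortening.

2.77 mm

Internal axial forces (sectioning from the free end, tension +): N_DE = 14 kN, N_CD = 22.39 kN, N_BC = -1.41 kN, N_AB = -39.11 kN.
A_BC = 462.2 mm².
A_DE = 209.4 mm².
δ_AB = -39110·295/(412·71300) = -0.3928 mm
δ_BC = -1410·730/(462.2·71300) = -0.03123 mm
δ_CD = 22390·576/(72.7·71300) = 2.488 mm
δ_DE = 14000·752/(209.4·71300) = 0.7051 mm
δ = Σδ_i = 2.769 mm.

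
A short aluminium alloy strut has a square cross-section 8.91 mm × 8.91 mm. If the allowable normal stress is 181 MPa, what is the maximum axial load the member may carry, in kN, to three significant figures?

14.4 kN

A = 79.39 mm².
P_max = σ_allow · A = 181 · 79.39 = 14370 N = 14.37 kN.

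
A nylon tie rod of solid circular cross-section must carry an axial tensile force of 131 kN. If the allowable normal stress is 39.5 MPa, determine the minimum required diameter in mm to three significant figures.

Required area A ≥ P/σ_allow = 131000/39.5 = 3316 mm².
For a solid circular section, d ≥ √(4A/π) = 64.98 mm.

65.0 mm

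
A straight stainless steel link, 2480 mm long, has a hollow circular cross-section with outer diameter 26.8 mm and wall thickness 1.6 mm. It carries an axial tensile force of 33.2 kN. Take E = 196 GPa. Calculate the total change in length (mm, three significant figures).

A = 126.7 mm².
δ_mech = NL/(AE) = 33200·2480/(126.7·196000) = 3.316 mm.

3.32 mm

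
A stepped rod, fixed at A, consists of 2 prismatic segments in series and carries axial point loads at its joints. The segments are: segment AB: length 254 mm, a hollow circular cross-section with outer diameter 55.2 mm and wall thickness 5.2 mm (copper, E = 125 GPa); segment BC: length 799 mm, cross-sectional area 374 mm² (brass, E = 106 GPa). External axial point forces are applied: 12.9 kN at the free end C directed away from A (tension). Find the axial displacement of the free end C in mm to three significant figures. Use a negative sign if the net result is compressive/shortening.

0.292 mm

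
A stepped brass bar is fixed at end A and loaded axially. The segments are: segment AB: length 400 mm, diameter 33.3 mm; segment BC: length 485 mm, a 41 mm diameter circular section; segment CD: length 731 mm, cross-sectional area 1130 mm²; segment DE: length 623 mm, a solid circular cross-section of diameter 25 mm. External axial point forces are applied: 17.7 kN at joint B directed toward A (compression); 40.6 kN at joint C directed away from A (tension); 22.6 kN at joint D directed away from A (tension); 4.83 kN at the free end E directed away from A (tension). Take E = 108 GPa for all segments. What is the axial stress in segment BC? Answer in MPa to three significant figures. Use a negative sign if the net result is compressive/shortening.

51.5 MPa

Internal axial forces (sectioning from the free end, tension +): N_DE = 4.83 kN, N_CD = 27.43 kN, N_BC = 68.03 kN, N_AB = 50.33 kN.
A_BC = 1320 mm².
σ_BC = N_BC/A_BC = 68030/1320 = 51.53 MPa.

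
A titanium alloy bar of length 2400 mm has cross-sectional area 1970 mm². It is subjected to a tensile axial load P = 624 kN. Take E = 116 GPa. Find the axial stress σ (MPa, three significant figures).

σ = N/A = 624000/1970 = 316.8 MPa.

317 MPa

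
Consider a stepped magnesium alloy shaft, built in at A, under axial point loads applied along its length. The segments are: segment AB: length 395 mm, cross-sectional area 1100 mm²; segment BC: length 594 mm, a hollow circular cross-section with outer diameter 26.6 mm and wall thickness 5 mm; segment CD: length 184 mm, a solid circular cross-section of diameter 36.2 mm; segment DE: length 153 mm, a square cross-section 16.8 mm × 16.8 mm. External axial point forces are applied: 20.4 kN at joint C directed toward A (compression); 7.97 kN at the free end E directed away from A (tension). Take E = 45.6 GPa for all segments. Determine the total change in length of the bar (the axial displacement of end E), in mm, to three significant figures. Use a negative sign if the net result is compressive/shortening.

-0.449 mm

Internal axial forces (sectioning from the free end, tension +): N_DE = 7.97 kN, N_CD = 7.97 kN, N_BC = -12.43 kN, N_AB = -12.43 kN.
A_BC = 339.3 mm².
A_CD = 1029 mm².
A_DE = 282.2 mm².
δ_AB = -12430·395/(1100·45600) = -0.09788 mm
δ_BC = -12430·594/(339.3·45600) = -0.4772 mm
δ_CD = 7970·184/(1029·45600) = 0.03125 mm
δ_DE = 7970·153/(282.2·45600) = 0.09475 mm
δ = Σδ_i = -0.4491 mm.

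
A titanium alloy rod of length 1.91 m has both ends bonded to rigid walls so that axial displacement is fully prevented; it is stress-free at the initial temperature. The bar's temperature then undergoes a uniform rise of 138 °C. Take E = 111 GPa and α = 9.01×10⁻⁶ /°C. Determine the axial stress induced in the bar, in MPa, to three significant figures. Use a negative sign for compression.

Free thermal expansion αLΔT = 9.01e-6 · 1910 · 138 = 2.375 mm.
The walls impose strain ε = −(2.375)/1910 = -1.2434e-03; σ = Eε = 111000 · -1.2434e-03 = -138 MPa.

-138 MPa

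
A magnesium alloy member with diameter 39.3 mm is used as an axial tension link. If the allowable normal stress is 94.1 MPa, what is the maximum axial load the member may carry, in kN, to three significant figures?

A = 1213 mm².
P_max = σ_allow · A = 94.1 · 1213 = 114100 N = 114.1 kN.

114 kN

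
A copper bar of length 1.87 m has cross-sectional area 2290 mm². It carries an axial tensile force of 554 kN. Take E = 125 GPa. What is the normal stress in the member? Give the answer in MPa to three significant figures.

242 MPa

σ = N/A = 554000/2290 = 241.9 MPa.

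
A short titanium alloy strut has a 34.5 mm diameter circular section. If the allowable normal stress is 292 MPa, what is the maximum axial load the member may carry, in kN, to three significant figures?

273 kN

A = 934.8 mm².
P_max = σ_allow · A = 292 · 934.8 = 273000 N = 273 kN.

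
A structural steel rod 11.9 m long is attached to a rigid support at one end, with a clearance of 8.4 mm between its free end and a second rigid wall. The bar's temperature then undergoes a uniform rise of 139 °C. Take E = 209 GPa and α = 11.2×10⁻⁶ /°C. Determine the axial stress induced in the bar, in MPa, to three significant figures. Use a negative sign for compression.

Free thermal expansion αLΔT = 11.2e-6 · 11900 · 139 = 18.53 mm.
The walls engage after the gap closes; constrained expansion = 18.53 − 8.4 = 10.13 mm.
The walls impose strain ε = −(10.13)/11900 = -8.5092e-04; σ = Eε = 209000 · -8.5092e-04 = -177.8 MPa.

-178 MPa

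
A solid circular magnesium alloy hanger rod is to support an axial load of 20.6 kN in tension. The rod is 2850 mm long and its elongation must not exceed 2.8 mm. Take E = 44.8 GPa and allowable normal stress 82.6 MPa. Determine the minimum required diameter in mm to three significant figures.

Required area A ≥ P/σ_allow = 20600/82.6 = 249.4 mm².
For a solid circular section, d ≥ √(4A/π) = 17.82 mm.
Elongation limit: A ≥ PL/(Eδ_allow) = 20600·2850/(44800·2.8) = 468 mm² ⇒ d ≥ 24.41 mm.
The elongation limit governs.

24.4 mm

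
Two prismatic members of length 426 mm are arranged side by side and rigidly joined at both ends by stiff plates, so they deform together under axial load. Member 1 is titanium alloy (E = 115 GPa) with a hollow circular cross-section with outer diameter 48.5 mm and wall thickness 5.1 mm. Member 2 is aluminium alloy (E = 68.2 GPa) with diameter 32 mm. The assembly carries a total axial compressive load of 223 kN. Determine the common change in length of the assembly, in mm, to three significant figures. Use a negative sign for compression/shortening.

A_1 = 695.4 mm².
A_2 = 804.2 mm².
Equal strain + equilibrium ⇒ each member carries load in proportion to AE: A₁E₁ = 79970000 N, A₂E₂ = 54850000 N, ΣAE = 134800000 N.
δ = PL/ΣAE = -223000·426/134800000 = -0.7046 mm.

-0.705 mm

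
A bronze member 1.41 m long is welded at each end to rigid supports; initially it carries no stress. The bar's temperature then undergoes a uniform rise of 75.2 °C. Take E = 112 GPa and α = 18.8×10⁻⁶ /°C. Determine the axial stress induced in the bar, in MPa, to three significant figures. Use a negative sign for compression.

-158 MPa

Free thermal expansion αLΔT = 18.8e-6 · 1410 · 75.2 = 1.993 mm.
The walls impose strain ε = −(1.993)/1410 = -1.4138e-03; σ = Eε = 112000 · -1.4138e-03 = -158.3 MPa.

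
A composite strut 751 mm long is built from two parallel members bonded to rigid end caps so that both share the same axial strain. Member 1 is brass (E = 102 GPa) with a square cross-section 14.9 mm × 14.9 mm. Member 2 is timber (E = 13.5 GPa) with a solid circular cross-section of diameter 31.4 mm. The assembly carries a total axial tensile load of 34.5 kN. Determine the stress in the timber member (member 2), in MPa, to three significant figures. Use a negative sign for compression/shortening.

A_1 = 222 mm².
A_2 = 774.4 mm².
Equal strain + equilibrium ⇒ each member carries load in proportion to AE: A₁E₁ = 22650000 N, A₂E₂ = 10450000 N, ΣAE = 33100000 N.
σ₂ = P·E₂/ΣAE = 34500·13500/33100000 = 14.07 MPa.

14.1 MPa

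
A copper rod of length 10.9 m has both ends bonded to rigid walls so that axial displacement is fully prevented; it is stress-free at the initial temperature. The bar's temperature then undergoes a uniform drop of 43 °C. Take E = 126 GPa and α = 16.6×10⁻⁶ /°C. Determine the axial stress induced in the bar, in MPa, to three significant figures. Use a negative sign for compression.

Free thermal expansion αLΔT = 16.6e-6 · 10900 · -43 = -7.78 mm.
The walls impose strain ε = −(-7.78)/10900 = 7.1380e-04; σ = Eε = 126000 · 7.1380e-04 = 89.94 MPa.

89.9 MPa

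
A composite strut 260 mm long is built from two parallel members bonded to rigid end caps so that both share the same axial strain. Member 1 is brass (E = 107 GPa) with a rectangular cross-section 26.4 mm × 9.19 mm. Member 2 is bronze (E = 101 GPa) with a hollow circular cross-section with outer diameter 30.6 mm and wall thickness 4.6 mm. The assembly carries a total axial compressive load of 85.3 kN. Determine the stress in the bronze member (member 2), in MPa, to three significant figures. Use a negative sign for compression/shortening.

A_1 = 242.6 mm².
A_2 = 375.7 mm².
Equal strain + equilibrium ⇒ each member carries load in proportion to AE: A₁E₁ = 25960000 N, A₂E₂ = 37950000 N, ΣAE = 63910000 N.
σ₂ = P·E₂/ΣAE = -85300·101000/63910000 = -134.8 MPa.

-135 MPa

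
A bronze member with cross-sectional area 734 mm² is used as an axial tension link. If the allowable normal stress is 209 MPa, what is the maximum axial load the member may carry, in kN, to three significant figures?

P_max = σ_allow · A = 209 · 734 = 153400 N = 153.4 kN.

153 kN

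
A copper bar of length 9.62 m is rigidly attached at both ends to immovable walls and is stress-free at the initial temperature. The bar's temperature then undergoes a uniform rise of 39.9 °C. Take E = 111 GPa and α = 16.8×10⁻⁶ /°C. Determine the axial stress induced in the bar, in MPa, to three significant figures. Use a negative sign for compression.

Free thermal expansion αLΔT = 16.8e-6 · 9620 · 39.9 = 6.448 mm.
The walls impose strain ε = −(6.448)/9620 = -6.7032e-04; σ = Eε = 111000 · -6.7032e-04 = -74.41 MPa.

-74.4 MPa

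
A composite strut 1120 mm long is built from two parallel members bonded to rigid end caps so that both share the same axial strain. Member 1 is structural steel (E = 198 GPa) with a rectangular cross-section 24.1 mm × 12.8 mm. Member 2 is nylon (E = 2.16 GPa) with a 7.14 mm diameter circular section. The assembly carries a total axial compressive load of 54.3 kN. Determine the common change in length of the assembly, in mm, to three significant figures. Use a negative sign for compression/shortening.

A_1 = 308.5 mm².
A_2 = 40.04 mm².
Equal strain + equilibrium ⇒ each member carries load in proportion to AE: A₁E₁ = 61080000 N, A₂E₂ = 86480 N, ΣAE = 61170000 N.
δ = PL/ΣAE = -54300·1120/61170000 = -0.9943 mm.

-0.994 mm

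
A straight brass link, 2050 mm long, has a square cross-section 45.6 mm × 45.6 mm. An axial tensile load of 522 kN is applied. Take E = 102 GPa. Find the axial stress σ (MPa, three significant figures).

251 MPa

A = 2079 mm².
σ = N/A = 522000/2079 = 251 MPa.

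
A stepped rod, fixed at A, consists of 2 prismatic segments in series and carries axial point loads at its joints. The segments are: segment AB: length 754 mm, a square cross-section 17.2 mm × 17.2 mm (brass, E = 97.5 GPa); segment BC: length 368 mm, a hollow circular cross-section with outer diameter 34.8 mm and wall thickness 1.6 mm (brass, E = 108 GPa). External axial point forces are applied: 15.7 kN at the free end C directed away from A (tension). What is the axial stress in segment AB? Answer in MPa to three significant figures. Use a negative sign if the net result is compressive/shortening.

53.1 MPa

Internal axial forces (sectioning from the free end, tension +): N_BC = 15.7 kN, N_AB = 15.7 kN.
A_AB = 295.8 mm².
σ_AB = N_AB/A_AB = 15700/295.8 = 53.07 MPa.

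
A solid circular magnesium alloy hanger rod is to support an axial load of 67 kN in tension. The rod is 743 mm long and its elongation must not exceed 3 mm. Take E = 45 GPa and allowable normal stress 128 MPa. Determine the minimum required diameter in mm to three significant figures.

Required area A ≥ P/σ_allow = 67000/128 = 523.4 mm².
For a solid circular section, d ≥ √(4A/π) = 25.82 mm.
Elongation limit: A ≥ PL/(Eδ_allow) = 67000·743/(45000·3) = 368.7 mm² ⇒ d ≥ 21.67 mm.
The stress limit governs.

25.8 mm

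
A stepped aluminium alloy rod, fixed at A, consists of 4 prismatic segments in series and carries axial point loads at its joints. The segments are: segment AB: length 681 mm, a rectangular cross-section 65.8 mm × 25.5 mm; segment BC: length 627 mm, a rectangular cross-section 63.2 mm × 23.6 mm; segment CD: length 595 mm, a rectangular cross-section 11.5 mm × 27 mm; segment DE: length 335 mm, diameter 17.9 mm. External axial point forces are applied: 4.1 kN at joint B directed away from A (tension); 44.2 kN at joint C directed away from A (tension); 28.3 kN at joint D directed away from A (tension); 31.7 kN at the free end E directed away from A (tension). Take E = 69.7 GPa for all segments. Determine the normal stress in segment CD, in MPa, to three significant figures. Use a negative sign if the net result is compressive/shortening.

193 MPa

Internal axial forces (sectioning from the free end, tension +): N_DE = 31.7 kN, N_CD = 60 kN, N_BC = 104.2 kN, N_AB = 108.3 kN.
A_CD = 310.5 mm².
σ_CD = N_CD/A_CD = 60000/310.5 = 193.2 MPa.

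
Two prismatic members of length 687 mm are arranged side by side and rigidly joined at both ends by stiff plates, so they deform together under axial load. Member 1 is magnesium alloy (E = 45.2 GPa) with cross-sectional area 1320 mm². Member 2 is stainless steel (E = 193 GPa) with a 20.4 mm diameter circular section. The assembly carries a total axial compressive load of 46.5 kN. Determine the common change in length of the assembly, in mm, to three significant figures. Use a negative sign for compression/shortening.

A_2 = 326.9 mm².
Equal strain + equilibrium ⇒ each member carries load in proportion to AE: A₁E₁ = 59660000 N, A₂E₂ = 63080000 N, ΣAE = 122700000 N.
δ = PL/ΣAE = -46500·687/122700000 = -0.2603 mm.

-0.260 mm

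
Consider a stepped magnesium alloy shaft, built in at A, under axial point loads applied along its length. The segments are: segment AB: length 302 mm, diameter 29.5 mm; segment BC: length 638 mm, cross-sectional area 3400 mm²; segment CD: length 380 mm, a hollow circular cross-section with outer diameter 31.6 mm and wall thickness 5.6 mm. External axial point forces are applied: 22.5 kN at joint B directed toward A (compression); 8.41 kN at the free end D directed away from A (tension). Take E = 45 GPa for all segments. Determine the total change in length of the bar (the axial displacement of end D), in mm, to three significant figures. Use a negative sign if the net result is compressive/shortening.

Internal axial forces (sectioning from the free end, tension +): N_CD = 8.41 kN, N_BC = 8.41 kN, N_AB = -14.09 kN.
A_AB = 683.5 mm².
A_CD = 457.4 mm².
δ_AB = -14090·302/(683.5·45000) = -0.1383 mm
δ_BC = 8410·638/(3400·45000) = 0.03507 mm
δ_CD = 8410·380/(457.4·45000) = 0.1553 mm
δ = Σδ_i = 0.05198 mm.

0.0520 mm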